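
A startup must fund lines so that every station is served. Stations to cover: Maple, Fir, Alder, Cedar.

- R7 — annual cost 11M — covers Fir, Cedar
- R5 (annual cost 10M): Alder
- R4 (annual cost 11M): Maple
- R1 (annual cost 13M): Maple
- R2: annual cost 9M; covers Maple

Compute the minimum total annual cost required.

30

This is an integer covering problem.
Choose R7, R5, and R2: together they cover Maple, Fir, Alder, Cedar — every station.
Total annual cost: 11 + 10 + 9 = 30.
No cover costs less than 30.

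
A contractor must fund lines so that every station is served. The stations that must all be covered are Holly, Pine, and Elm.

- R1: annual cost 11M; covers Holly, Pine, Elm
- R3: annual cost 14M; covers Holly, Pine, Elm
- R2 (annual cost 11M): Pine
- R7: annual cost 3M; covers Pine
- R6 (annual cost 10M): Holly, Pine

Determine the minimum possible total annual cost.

11

The greedy cost-per-new-station heuristic would pick R7 and R1 for 14, but a cheaper cover exists.
R1 alone covers Holly, Pine, Elm — every station.
Total annual cost: 11.
No cover costs less than 11.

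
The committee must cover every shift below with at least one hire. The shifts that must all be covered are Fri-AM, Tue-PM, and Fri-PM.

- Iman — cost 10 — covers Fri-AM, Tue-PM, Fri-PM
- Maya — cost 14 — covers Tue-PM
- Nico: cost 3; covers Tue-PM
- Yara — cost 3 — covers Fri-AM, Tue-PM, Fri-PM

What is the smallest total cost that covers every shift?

This is a weighted set-cover instance.
Yara alone covers Fri-AM, Tue-PM, Fri-PM — every shift.
Total cost: 3.
No cover costs less than 3.

3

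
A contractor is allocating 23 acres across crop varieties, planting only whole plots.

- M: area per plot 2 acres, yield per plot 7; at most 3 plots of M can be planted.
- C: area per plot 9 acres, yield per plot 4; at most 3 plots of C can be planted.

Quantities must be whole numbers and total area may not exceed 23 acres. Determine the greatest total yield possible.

3×M and 1×C: area 15 ≤ 23, yield 3·7 + 1·4 = 25.
2×M and 2×C: area 22 ≤ 23, yield 2·7 + 2·4 = 22.
Best is 25.

25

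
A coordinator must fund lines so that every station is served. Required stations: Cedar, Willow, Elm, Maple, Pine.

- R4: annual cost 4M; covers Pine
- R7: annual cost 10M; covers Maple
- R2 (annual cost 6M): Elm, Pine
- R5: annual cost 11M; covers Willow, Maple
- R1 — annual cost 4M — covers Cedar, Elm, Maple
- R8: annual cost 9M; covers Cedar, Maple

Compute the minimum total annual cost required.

19

Choose R4, R5, and R1: together they cover Cedar, Willow, Elm, Maple, Pine — every station.
Total annual cost: 4 + 11 + 4 = 19.
No cover costs less than 19.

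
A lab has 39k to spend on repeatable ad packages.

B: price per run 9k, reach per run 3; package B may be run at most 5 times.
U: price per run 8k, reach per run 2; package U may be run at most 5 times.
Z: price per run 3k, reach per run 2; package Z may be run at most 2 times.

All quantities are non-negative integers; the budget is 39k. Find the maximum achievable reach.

Z has the best ratio (2/3); taking only Z gives at most 2×2 = 4 (stopped by the supply cap of 2).
Mixing does better — 4×B and 1×Z: price 39 ≤ 39, reach 4·3 + 1·2 = 14.

14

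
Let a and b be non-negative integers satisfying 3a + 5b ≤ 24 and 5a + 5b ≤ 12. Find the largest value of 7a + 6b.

14

Relaxing integrality, the LP optimum is 16.80 at (a,b) = (2.4, 0), which is not an integer point.
(a,b)=(2,0): 3·2+5·0=6≤24, 5·2+5·0=10≤12, objective 14.
(a,b)=(1,1): 3·1+5·1=8≤24, 5·1+5·1=10≤12, objective 13.
(a,b)=(1,0): 3·1+5·0=3≤24, 5·1+5·0=5≤12, objective 7.
The best lattice point is (2,0), giving 14.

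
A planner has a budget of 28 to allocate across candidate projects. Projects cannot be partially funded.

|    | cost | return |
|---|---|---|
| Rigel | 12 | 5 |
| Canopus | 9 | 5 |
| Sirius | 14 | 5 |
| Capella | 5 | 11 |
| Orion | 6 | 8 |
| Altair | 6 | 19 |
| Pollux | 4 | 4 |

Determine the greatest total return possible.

Treat it as a binary knapsack problem.
Take Canopus, Capella, Orion, and Altair: cost 9 + 5 + 6 + 6 = 26 ≤ 28, return 5 + 11 + 8 + 19 = 43.
No other feasible combination does better.

43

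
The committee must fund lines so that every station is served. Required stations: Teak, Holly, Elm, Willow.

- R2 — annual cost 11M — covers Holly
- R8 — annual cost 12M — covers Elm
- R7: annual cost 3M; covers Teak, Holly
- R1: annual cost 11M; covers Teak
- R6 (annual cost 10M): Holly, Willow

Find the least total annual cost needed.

Choose R8, R7, and R6: together they cover Teak, Holly, Elm, Willow — every station.
Total annual cost: 12 + 3 + 10 = 25.
No cover costs less than 25.

25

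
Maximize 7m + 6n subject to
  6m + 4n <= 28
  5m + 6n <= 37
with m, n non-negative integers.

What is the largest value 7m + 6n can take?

Relaxing integrality, the LP optimum is 39.50 at (m,n) = (1.25, 5.12), which is not an integer point.
(m,n)=(2,4): 6·2+4·4=28≤28, 5·2+6·4=34≤37, objective 38.
(m,n)=(1,5): 6·1+4·5=26≤28, 5·1+6·5=35≤37, objective 37.
Maximum is 38 at (m,n)=(2,4).

38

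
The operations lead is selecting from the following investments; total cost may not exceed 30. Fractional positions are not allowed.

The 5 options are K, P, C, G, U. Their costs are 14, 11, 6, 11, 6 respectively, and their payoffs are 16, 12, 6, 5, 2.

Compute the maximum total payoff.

28

Allowing fractional choices, the relaxed optimum would be about 33.0, but investments are indivisible.
K + C + U: cost 14 + 6 + 6 = 26 ≤ 30, payoff 16 + 6 + 2 = 24.
K + P: cost 14 + 11 = 25 ≤ 30, payoff 16 + 12 = 28.
P + C + G: cost 11 + 6 + 11 = 28 ≤ 30, payoff 12 + 6 + 5 = 23.
Best is K and P with total payoff 28.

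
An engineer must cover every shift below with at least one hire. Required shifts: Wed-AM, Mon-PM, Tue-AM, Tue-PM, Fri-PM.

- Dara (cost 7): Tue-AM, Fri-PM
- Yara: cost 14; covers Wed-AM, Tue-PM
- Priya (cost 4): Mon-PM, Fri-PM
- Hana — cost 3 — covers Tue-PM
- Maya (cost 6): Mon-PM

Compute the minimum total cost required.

The greedy cost-per-new-shift heuristic would pick Priya, Hana, Dara, and Yara for 28, but a cheaper cover exists.
Choose Dara, Yara, and Priya: together they cover Wed-AM, Mon-PM, Tue-AM, Tue-PM, Fri-PM — every shift.
Total cost: 7 + 14 + 4 = 25.
No cover costs less than 25.

25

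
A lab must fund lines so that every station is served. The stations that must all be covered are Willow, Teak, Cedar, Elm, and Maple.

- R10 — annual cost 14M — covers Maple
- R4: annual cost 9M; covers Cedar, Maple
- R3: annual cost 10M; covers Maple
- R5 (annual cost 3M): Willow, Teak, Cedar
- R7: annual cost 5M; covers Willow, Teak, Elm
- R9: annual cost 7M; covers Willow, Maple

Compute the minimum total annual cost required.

14

The greedy cost-per-new-station heuristic would pick R5, R7, and R9 for 15, but a cheaper cover exists.
Choose R4 and R7: together they cover Willow, Teak, Cedar, Elm, Maple — every station.
Total annual cost: 9 + 5 = 14.
No cover costs less than 14.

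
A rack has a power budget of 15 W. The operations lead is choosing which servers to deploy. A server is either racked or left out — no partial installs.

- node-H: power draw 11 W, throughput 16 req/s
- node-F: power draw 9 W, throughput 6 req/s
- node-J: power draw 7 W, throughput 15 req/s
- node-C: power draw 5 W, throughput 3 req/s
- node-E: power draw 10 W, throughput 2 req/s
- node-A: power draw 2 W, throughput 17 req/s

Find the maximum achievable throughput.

Take node-J, node-C, and node-A: power draw 7 + 5 + 2 = 14 ≤ 15, throughput 15 + 3 + 17 = 35.
No other feasible combination does better.

35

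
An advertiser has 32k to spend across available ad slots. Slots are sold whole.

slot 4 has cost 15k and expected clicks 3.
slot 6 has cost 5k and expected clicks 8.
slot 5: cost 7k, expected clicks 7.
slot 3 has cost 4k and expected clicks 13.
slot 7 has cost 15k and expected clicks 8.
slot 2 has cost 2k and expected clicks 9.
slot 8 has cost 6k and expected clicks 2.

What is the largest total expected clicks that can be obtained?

40

Allowing fractional choices, the relaxed optimum would be about 44.5, but ad slots are indivisible.
slot 6 + slot 3 + slot 7 + slot 2: cost 5 + 4 + 15 + 2 = 26 ≤ 32, expected clicks 8 + 13 + 8 + 9 = 38.
slot 6 + slot 3 + slot 7 + slot 2 + slot 8: cost 5 + 4 + 15 + 2 + 6 = 32 ≤ 32, expected clicks 8 + 13 + 8 + 9 + 2 = 40.
slot 6 + slot 5 + slot 3 + slot 2 + slot 8: cost 5 + 7 + 4 + 2 + 6 = 24 ≤ 32, expected clicks 8 + 7 + 13 + 9 + 2 = 39.
Best is slot 6, slot 3, slot 7, slot 2, and slot 8 with total expected clicks 40.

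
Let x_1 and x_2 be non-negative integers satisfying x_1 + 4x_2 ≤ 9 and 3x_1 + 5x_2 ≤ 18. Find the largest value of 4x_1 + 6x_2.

24

(x_1,x_2)=(6,0) is feasible, giving 24.
(x_1,x_2)=(5,0) is feasible, giving 20.
No feasible integer point exceeds 24.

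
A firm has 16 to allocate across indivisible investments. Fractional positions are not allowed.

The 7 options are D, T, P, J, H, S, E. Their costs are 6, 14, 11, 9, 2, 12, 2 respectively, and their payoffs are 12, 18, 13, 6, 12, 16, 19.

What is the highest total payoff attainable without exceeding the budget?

47

H + S + E: cost 2 + 12 + 2 = 16 ≤ 16, payoff 12 + 16 + 19 = 47.
P + H + E: cost 11 + 2 + 2 = 15 ≤ 16, payoff 13 + 12 + 19 = 44.
Best is H, S, and E with total payoff 47.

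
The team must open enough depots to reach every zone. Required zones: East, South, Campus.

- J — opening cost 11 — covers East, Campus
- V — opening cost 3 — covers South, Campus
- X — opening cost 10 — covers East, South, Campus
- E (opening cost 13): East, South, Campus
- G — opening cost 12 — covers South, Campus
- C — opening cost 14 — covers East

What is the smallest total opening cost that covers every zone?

10

The greedy cost-per-new-zone heuristic would pick V and X for 13, but a cheaper cover exists.
X alone covers East, South, Campus — every zone.
Total opening cost: 10.
No cover costs less than 10.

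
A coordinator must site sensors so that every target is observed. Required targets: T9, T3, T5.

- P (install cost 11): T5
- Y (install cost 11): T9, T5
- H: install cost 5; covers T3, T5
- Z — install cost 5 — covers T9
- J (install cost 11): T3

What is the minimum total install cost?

10

Choose H and Z: together they cover T9, T3, T5 — every target.
Total install cost: 5 + 5 = 10.
No cover costs less than 10.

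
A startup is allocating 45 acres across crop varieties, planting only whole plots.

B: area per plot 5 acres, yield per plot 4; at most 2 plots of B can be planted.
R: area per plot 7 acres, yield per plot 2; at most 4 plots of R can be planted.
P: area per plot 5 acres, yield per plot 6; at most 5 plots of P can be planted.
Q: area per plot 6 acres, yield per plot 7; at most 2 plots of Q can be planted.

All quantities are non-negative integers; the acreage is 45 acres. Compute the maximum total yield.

48

P has the best ratio (6/5); taking only P gives at most 5×6 = 30 (stopped by the supply cap of 5).
Mixing does better — 1×B, 5×P, and 2×Q: area 42 ≤ 45, yield 1·4 + 5·6 + 2·7 = 48.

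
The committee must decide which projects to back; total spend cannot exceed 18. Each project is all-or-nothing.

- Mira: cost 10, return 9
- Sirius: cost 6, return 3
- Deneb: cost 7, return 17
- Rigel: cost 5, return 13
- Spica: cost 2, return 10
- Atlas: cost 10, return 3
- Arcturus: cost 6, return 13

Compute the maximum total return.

43

Treat it as a binary knapsack problem.
Deneb + Spica + Arcturus: cost 7 + 2 + 6 = 15 ≤ 18, return 17 + 10 + 13 = 40.
Deneb + Rigel + Spica: cost 7 + 5 + 2 = 14 ≤ 18, return 17 + 13 + 10 = 40.
Deneb + Rigel + Arcturus: cost 7 + 5 + 6 = 18 ≤ 18, return 17 + 13 + 13 = 43.
Best is Deneb, Rigel, and Arcturus with total return 43.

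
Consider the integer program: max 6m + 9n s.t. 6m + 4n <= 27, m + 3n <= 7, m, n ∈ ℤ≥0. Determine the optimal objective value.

(m,n)=(3,1): 6·3+4·1=22≤27, 1·3+3·1=6≤7, objective 27.
(m,n)=(4,0): 6·4+4·0=24≤27, 1·4+3·0=4≤7, objective 24.
(m,n)=(2,1): 6·2+4·1=16≤27, 1·2+3·1=5≤7, objective 21.
The best lattice point is (3,1), giving 27.

27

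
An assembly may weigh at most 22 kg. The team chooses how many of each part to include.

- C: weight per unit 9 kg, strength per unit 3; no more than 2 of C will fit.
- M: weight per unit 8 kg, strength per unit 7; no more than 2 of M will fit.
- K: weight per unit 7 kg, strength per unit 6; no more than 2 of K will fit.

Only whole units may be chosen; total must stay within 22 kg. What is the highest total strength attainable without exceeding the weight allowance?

Take 1×M and 2×K: weight 22 ≤ 22, strength 1·7 + 2·6 = 19.
No other integer combination yields more.

19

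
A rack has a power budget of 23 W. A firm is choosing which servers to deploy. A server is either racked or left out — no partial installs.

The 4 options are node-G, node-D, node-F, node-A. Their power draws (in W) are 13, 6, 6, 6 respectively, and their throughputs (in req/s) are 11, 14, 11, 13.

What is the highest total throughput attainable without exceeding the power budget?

38

node-D + node-F + node-A: power draw 6 + 6 + 6 = 18 ≤ 23, throughput 14 + 11 + 13 = 38.
node-D + node-A: power draw 6 + 6 = 12 ≤ 23, throughput 14 + 13 = 27.
node-D + node-F: power draw 6 + 6 = 12 ≤ 23, throughput 14 + 11 = 25.
Best is node-D, node-F, and node-A with total throughput 38.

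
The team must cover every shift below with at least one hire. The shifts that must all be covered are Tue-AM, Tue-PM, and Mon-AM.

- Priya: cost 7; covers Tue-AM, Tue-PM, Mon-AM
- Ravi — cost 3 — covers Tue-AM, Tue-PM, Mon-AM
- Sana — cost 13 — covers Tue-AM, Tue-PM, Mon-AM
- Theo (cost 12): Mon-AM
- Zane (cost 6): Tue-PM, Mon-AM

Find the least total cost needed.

3

Ravi alone covers Tue-AM, Tue-PM, Mon-AM — every shift.
Total cost: 3.
No cover costs less than 3.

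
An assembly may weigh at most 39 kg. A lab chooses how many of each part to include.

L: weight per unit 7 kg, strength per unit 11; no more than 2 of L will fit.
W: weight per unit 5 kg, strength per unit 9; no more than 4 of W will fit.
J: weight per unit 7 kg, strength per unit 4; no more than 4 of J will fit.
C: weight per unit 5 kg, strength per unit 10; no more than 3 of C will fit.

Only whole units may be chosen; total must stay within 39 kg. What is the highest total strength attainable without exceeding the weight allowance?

This is a bounded integer knapsack.
Take 2×L, 2×W, and 3×C: weight 39 ≤ 39, strength 2·11 + 2·9 + 3·10 = 70.
C has the best ratio (10/5) and is taken to its limit of 3; remaining capacity is filled optimally with the others.

70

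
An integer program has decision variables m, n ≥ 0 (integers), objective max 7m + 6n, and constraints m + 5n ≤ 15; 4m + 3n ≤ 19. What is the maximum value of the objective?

(m,n)=(4,1): 1·4+5·1=9≤15, 4·4+3·1=19≤19, objective 34.
(m,n)=(3,2): 1·3+5·2=13≤15, 4·3+3·2=18≤19, objective 33.
The best lattice point is (4,1), giving 34.

34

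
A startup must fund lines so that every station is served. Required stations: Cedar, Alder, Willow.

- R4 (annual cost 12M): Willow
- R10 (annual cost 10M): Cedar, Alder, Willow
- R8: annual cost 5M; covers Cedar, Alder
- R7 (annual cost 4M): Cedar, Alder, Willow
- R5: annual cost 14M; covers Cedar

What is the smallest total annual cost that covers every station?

4

R7 alone covers Cedar, Alder, Willow — every station.
Total annual cost: 4.
No cover costs less than 4.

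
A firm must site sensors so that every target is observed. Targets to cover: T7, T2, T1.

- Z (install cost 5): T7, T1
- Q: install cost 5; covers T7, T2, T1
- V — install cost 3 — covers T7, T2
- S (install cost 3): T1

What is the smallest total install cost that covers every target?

Q alone covers T7, T2, T1 — every target.
Total install cost: 5.

5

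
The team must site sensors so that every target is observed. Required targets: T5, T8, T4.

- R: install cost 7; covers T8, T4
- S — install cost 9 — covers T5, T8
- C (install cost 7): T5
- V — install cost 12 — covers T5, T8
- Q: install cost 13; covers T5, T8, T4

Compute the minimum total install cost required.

The greedy cost-per-new-target heuristic would pick R and C for 14, but a cheaper cover exists.
Q alone covers T5, T8, T4 — every target.
Total install cost: 13.
No cover costs less than 13.

13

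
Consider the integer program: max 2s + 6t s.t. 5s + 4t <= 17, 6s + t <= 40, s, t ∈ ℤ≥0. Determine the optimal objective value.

Relaxing integrality, the LP optimum is 25.50 at (s,t) = (0, 4.25), which is not an integer point.
(s,t)=(0,4): 5·0+4·4=16≤17, 6·0+1·4=4≤40, objective 24.
(s,t)=(1,3): 5·1+4·3=17≤17, 6·1+1·3=9≤40, objective 20.
(s,t)=(0,3): 5·0+4·3=12≤17, 6·0+1·3=3≤40, objective 18.
No feasible integer point exceeds 24.

24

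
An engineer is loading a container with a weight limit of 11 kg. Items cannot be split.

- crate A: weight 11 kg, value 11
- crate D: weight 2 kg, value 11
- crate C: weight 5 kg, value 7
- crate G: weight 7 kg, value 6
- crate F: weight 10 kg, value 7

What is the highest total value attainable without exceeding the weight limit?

crate D + crate C: weight 2 + 5 = 7 ≤ 11, value 11 + 7 = 18.
crate D: weight 2 ≤ 11, value 11.
crate D + crate G: weight 2 + 7 = 9 ≤ 11, value 11 + 6 = 17.
Best is crate D and crate C with total value 18.

18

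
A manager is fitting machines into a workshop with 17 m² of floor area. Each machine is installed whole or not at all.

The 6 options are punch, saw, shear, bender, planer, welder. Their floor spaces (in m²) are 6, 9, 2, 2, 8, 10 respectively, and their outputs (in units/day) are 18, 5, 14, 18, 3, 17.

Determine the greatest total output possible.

punch + shear + bender: floor space 6 + 2 + 2 = 10 ≤ 17, output 18 + 14 + 18 = 50.
punch + saw + bender: floor space 6 + 9 + 2 = 17 ≤ 17, output 18 + 5 + 18 = 41.
shear + bender + welder: floor space 2 + 2 + 10 = 14 ≤ 17, output 14 + 18 + 17 = 49.
Best is punch, shear, and bender with total output 50.

50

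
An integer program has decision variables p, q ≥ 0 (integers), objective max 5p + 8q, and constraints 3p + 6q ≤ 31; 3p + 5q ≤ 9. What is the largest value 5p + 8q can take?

(p,q)=(3,0) is feasible, giving 15.
(p,q)=(2,0) is feasible, giving 10.
No feasible integer point exceeds 15.

15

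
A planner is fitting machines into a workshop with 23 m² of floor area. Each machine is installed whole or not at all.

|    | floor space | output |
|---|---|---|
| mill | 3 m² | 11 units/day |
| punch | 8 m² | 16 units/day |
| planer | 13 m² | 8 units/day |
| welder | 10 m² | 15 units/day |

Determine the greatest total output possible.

42

Allowing fractional choices, the relaxed optimum would be about 43.2, but machines are indivisible.
mill + punch: floor space 3 + 8 = 11 ≤ 23, output 11 + 16 = 27.
mill + punch + welder: floor space 3 + 8 + 10 = 21 ≤ 23, output 11 + 16 + 15 = 42.
punch + welder: floor space 8 + 10 = 18 ≤ 23, output 16 + 15 = 31.
Best is mill, punch, and welder with total output 42.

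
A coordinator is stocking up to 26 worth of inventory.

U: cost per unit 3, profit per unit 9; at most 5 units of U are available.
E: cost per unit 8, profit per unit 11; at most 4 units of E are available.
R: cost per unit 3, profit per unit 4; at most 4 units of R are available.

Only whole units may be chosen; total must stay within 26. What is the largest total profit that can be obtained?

60

This is a bounded integer knapsack.
Take 5×U, 1×E, and 1×R: cost 26 ≤ 26, profit 5·9 + 1·11 + 1·4 = 60.
U has the best ratio (9/3) and is taken to its limit of 5; remaining capacity is filled optimally with the others.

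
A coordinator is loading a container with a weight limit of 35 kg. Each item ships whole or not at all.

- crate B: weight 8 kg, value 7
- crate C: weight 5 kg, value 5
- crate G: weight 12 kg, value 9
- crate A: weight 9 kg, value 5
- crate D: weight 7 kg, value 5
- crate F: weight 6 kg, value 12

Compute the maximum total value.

34

Take crate B, crate C, crate A, crate D, and crate F: weight 8 + 5 + 9 + 7 + 6 = 35 ≤ 35, value 7 + 5 + 5 + 5 + 12 = 34.
No other feasible combination does better.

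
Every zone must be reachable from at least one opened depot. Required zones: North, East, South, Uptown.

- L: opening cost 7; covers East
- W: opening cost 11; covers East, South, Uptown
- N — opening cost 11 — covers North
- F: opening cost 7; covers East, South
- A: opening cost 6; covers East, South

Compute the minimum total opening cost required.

The greedy cost-per-new-zone heuristic would pick A, W, and N for 28, but a cheaper cover exists.
Choose W and N: together they cover North, East, South, Uptown — every zone.
Total opening cost: 11 + 11 = 22.
No cover costs less than 22.

22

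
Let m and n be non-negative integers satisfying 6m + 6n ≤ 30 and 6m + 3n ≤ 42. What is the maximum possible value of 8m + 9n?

(m,n)=(0,5): 6·0+6·5=30≤30, 6·0+3·5=15≤42, objective 45.
(m,n)=(1,4): 6·1+6·4=30≤30, 6·1+3·4=18≤42, objective 44.
No feasible integer point exceeds 45.

45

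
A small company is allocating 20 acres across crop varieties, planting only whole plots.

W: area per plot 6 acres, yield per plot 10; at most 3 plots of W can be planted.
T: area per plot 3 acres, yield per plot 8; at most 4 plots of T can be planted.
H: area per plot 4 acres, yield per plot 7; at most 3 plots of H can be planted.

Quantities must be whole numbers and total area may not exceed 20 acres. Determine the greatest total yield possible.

T has the best ratio (8/3); taking only T gives at most 4×8 = 32 (stopped by the supply cap of 4).
Mixing does better — 4×T and 2×H: area 20 ≤ 20, yield 4·8 + 2·7 = 46.

46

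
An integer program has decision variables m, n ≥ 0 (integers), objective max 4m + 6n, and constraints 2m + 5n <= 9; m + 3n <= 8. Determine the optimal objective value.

16

The continuous relaxation peaks at (4.5, 0) with value 18.00; rounding to a feasible lattice point costs some objective.
(m,n)=(4,0): 2·4+5·0=8≤9, 1·4+3·0=4≤8, objective 16.
(m,n)=(3,0): 2·3+5·0=6≤9, 1·3+3·0=3≤8, objective 12.
Maximum is 16 at (m,n)=(4,0).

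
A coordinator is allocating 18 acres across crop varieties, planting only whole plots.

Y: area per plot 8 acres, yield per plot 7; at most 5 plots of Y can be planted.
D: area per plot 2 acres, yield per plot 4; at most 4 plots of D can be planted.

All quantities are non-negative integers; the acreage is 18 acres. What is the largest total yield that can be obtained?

23

D has the best ratio (4/2); taking only D gives at most 4×4 = 16 (stopped by the supply cap of 4).
Mixing does better — 1×Y and 4×D: area 16 ≤ 18, yield 1·7 + 4·4 = 23.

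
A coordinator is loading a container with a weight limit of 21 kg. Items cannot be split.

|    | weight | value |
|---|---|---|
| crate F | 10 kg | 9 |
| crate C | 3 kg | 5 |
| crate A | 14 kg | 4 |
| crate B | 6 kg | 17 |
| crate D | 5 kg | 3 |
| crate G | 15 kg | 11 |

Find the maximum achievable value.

31

Take crate F, crate C, and crate B: weight 10 + 3 + 6 = 19 ≤ 21, value 9 + 5 + 17 = 31.
No other feasible combination does better.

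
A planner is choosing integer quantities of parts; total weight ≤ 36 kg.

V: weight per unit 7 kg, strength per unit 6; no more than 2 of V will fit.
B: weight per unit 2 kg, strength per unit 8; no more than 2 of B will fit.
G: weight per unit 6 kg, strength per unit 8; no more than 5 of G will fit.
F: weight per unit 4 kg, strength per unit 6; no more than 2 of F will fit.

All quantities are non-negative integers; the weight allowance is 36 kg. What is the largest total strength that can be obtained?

60

2×B and 5×G: weight 34 ≤ 36, strength 2·8 + 5·8 = 56.
2×B, 4×G, and 2×F: weight 36 ≤ 36, strength 2·8 + 4·8 + 2·6 = 60.
Best is 60.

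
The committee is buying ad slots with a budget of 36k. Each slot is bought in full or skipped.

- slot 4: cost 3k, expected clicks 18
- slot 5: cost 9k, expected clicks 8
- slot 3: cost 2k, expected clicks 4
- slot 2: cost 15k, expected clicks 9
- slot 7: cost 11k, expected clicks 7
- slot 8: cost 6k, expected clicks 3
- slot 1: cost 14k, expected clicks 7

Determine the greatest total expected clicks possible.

42

This is a 0-1 knapsack instance.
Allowing fractional choices, the relaxed optimum would be about 43.6, but ad slots are indivisible.
slot 4 + slot 5 + slot 3 + slot 7 + slot 8: cost 3 + 9 + 2 + 11 + 6 = 31 ≤ 36, expected clicks 18 + 8 + 4 + 7 + 3 = 40.
slot 4 + slot 5 + slot 3 + slot 2 + slot 8: cost 3 + 9 + 2 + 15 + 6 = 35 ≤ 36, expected clicks 18 + 8 + 4 + 9 + 3 = 42.
slot 4 + slot 5 + slot 3 + slot 8 + slot 1: cost 3 + 9 + 2 + 6 + 14 = 34 ≤ 36, expected clicks 18 + 8 + 4 + 3 + 7 = 40.
Best is slot 4, slot 5, slot 3, slot 2, and slot 8 with total expected clicks 42.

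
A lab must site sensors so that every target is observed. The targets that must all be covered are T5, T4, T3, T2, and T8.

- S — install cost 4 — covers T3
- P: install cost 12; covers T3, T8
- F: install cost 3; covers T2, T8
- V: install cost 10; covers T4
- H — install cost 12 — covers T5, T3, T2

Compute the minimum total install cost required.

25

The greedy cost-per-new-target heuristic would pick F, S, V, and H for 29, but a cheaper cover exists.
Choose F, V, and H: together they cover T5, T4, T3, T2, T8 — every target.
Total install cost: 3 + 10 + 12 = 25.
No cover costs less than 25.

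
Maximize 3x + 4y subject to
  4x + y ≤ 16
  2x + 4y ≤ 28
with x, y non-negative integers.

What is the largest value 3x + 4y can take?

(x,y)=(2,6): 4·2+1·6=14≤16, 2·2+4·6=28≤28, objective 30.
(x,y)=(1,6): 4·1+1·6=10≤16, 2·1+4·6=26≤28, objective 27.
(x,y)=(2,5): 4·2+1·5=13≤16, 2·2+4·5=24≤28, objective 26.
The best lattice point is (2,6), giving 30.

30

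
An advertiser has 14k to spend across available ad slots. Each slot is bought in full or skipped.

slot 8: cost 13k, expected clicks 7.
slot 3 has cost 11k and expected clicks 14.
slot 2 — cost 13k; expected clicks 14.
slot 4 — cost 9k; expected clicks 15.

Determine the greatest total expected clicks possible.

Allowing fractional choices, the relaxed optimum would be about 21.4, but ad slots are indivisible.
slot 2: cost 13 ≤ 14, expected clicks 14.
slot 3: cost 11 ≤ 14, expected clicks 14.
slot 4: cost 9 ≤ 14, expected clicks 15.
Best is slot 4 with total expected clicks 15.

15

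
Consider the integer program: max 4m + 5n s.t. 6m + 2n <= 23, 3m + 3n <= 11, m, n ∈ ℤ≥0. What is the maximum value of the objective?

(m,n)=(0,3): 6·0+2·3=6≤23, 3·0+3·3=9≤11, objective 15.
(m,n)=(1,2): 6·1+2·2=10≤23, 3·1+3·2=9≤11, objective 14.
(m,n)=(0,2): 6·0+2·2=4≤23, 3·0+3·2=6≤11, objective 10.
The best lattice point is (0,3), giving 15.

15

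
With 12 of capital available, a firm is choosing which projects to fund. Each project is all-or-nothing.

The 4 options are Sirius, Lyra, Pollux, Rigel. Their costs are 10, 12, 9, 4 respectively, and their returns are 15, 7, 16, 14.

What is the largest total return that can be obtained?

16

This is an integer program with binary decision variables.
Allowing fractional choices, the relaxed optimum would be about 28.2, but projects are indivisible.
Rigel: cost 4 ≤ 12, return 14.
Sirius: cost 10 ≤ 12, return 15.
Pollux: cost 9 ≤ 12, return 16.
Best is Pollux with total return 16.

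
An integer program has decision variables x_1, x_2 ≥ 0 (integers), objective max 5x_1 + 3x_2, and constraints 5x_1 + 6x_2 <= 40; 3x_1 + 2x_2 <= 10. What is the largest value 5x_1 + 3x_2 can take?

16

Relaxing integrality, the LP optimum is 16.67 at (x_1,x_2) = (3.33, 0), which is not an integer point.
(x_1,x_2)=(2,2): 5·2+6·2=22≤40, 3·2+2·2=10≤10, objective 16.
(x_1,x_2)=(3,0): 5·3+6·0=15≤40, 3·3+2·0=9≤10, objective 15.
(x_1,x_2)=(1,3): 5·1+6·3=23≤40, 3·1+2·3=9≤10, objective 14.
No feasible integer point exceeds 16.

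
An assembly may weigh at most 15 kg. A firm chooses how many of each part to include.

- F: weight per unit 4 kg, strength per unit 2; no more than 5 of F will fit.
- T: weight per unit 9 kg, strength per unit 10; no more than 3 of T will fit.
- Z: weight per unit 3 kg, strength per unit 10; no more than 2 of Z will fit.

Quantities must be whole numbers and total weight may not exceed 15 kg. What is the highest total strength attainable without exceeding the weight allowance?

30

Z has the best ratio (10/3); taking only Z gives at most 2×10 = 20 (stopped by the supply cap of 2).
Mixing does better — 1×T and 2×Z: weight 15 ≤ 15, strength 1·10 + 2·10 = 30.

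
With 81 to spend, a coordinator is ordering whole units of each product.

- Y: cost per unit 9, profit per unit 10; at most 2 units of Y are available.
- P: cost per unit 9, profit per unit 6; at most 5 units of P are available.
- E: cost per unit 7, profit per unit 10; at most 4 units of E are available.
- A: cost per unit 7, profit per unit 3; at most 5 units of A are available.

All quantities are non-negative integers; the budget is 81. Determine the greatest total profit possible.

81

This is a bounded integer knapsack.
Take 2×Y, 3×P, 4×E, and 1×A: cost 80 ≤ 81, profit 2·10 + 3·6 + 4·10 + 1·3 = 81.
E has the best ratio (10/7) and is taken to its limit of 4; remaining capacity is filled optimally with the others.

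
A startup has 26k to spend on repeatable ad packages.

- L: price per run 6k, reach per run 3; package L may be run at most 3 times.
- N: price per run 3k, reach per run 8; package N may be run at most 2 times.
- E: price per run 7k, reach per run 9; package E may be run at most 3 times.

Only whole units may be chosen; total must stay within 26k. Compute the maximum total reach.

37

This is a bounded integer knapsack.
Take 1×L, 2×N, and 2×E: price 26 ≤ 26, reach 1·3 + 2·8 + 2·9 = 37.
N has the best ratio (8/3) and is taken to its limit of 2; remaining capacity is filled optimally with the others.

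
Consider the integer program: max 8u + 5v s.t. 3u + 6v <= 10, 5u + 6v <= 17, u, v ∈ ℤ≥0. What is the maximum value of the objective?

24

(u,v)=(3,0) is feasible, giving 24.
(u,v)=(2,0) is feasible, giving 16.
No feasible integer point exceeds 24.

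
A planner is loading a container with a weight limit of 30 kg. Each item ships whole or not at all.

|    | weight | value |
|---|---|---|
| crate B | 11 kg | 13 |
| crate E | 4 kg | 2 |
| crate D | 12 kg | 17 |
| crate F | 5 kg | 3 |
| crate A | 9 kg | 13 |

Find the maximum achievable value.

35

crate D + crate F + crate A: weight 12 + 5 + 9 = 26 ≤ 30, value 17 + 3 + 13 = 33.
crate E + crate D + crate F + crate A: weight 4 + 12 + 5 + 9 = 30 ≤ 30, value 2 + 17 + 3 + 13 = 35.
crate B + crate D + crate F: weight 11 + 12 + 5 = 28 ≤ 30, value 13 + 17 + 3 = 33.
Best is crate E, crate D, crate F, and crate A with total value 35.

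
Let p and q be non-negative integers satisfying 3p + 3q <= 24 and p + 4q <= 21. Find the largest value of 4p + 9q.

(p,q)=(4,4) is feasible, giving 52.
(p,q)=(3,4) is feasible, giving 48.
(p,q)=(5,3) is feasible, giving 47.
(p,q)=(2,4) is feasible, giving 44.
Maximum is 52 at (p,q)=(4,4).

52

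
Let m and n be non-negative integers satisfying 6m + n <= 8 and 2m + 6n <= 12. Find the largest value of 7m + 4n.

Relaxing integrality, the LP optimum is 14.00 at (m,n) = (1.06, 1.65), which is not an integer point.
(m,n)=(1,1): 6·1+1·1=7≤8, 2·1+6·1=8≤12, objective 11.
(m,n)=(0,2): 6·0+1·2=2≤8, 2·0+6·2=12≤12, objective 8.
(m,n)=(1,0): 6·1+1·0=6≤8, 2·1+6·0=2≤12, objective 7.
The best lattice point is (1,1), giving 11.

11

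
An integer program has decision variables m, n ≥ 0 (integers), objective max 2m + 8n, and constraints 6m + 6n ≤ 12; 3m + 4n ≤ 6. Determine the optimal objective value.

8

Relaxing integrality, the LP optimum is 12.00 at (m,n) = (0, 1.5), which is not an integer point.
(m,n)=(0,1): 6·0+6·1=6≤12, 3·0+4·1=4≤6, objective 8.
(m,n)=(1,0): 6·1+6·0=6≤12, 3·1+4·0=3≤6, objective 2.
(m,n)=(0,0): 6·0+6·0=0≤12, 3·0+4·0=0≤6, objective 0.
No feasible integer point exceeds 8.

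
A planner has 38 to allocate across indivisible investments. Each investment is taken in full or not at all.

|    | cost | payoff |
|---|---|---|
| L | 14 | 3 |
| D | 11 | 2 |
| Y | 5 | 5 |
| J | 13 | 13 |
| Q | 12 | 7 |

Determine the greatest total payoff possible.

This is a 0-1 knapsack instance.
Take Y, J, and Q: cost 5 + 13 + 12 = 30 ≤ 38, payoff 5 + 13 + 7 = 25.
No other feasible combination does better.

25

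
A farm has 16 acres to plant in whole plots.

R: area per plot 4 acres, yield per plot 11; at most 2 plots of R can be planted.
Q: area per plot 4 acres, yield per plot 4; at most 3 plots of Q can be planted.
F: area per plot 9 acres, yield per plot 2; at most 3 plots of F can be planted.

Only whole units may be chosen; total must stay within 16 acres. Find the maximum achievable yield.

This is a bounded integer knapsack.
2×R and 1×Q: area 12 ≤ 16, yield 2·11 + 1·4 = 26.
2×R and 2×Q: area 16 ≤ 16, yield 2·11 + 2·4 = 30.
Best is 30.

30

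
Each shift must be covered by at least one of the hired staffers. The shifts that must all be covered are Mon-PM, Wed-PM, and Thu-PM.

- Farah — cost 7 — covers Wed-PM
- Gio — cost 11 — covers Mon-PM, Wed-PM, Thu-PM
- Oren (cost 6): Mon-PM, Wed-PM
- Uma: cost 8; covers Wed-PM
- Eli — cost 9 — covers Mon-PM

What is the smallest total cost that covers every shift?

11

The greedy cost-per-new-shift heuristic would pick Oren and Gio for 17, but a cheaper cover exists.
Gio alone covers Mon-PM, Wed-PM, Thu-PM — every shift.
Total cost: 11.
No cover costs less than 11.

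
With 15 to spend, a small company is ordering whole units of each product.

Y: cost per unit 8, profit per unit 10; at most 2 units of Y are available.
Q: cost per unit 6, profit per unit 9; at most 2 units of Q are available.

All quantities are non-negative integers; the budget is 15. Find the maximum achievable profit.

2×Q: cost 12 ≤ 15, profit 2·9 = 18.
1×Y and 1×Q: cost 14 ≤ 15, profit 1·10 + 1·9 = 19.
Best is 19.

19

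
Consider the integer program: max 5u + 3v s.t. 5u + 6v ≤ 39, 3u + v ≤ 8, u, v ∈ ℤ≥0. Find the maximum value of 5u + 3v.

(u,v)=(1,5) is feasible, giving 20.
(u,v)=(0,6) is feasible, giving 18.
(u,v)=(1,4) is feasible, giving 17.
(u,v)=(0,5) is feasible, giving 15.
The best lattice point is (1,5), giving 20.

20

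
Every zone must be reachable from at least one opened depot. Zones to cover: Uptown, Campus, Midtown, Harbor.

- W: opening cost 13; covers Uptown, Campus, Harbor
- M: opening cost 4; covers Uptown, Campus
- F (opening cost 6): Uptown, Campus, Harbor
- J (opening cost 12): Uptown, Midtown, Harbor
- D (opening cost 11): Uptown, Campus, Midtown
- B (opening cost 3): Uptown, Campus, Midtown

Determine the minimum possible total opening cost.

This is an integer covering problem.
Choose F and B: together they cover Uptown, Campus, Midtown, Harbor — every zone.
Total opening cost: 6 + 3 = 9.
No cover costs less than 9.

9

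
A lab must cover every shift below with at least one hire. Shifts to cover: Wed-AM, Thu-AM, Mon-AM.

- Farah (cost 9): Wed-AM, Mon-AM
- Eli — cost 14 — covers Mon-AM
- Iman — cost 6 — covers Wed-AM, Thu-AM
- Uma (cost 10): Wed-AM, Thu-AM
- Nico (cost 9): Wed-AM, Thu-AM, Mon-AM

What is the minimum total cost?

The greedy cost-per-new-shift heuristic would pick Iman and Farah for 15, but a cheaper cover exists.
Nico alone covers Wed-AM, Thu-AM, Mon-AM — every shift.
Total cost: 9.
No cover costs less than 9.

9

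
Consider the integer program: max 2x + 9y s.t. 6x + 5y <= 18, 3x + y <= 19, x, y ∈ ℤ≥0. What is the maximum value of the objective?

(x,y)=(0,3): 6·0+5·3=15≤18, 3·0+1·3=3≤19, objective 27.
(x,y)=(1,2): 6·1+5·2=16≤18, 3·1+1·2=5≤19, objective 20.
(x,y)=(0,2): 6·0+5·2=10≤18, 3·0+1·2=2≤19, objective 18.
The best lattice point is (0,3), giving 27.

27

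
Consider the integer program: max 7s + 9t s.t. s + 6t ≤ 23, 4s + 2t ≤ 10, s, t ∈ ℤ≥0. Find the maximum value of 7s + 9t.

34

(s,t)=(1,3) is feasible, giving 34.
(s,t)=(0,3) is feasible, giving 27.
(s,t)=(1,2) is feasible, giving 25.
The best lattice point is (1,3), giving 34.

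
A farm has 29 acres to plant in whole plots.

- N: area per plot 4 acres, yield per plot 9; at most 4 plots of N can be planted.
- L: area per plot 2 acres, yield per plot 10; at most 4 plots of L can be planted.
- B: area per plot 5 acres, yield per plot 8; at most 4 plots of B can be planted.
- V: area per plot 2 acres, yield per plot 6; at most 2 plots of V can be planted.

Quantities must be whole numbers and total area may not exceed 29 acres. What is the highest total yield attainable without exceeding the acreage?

88

This is a bounded integer knapsack.
Take 4×N, 4×L, and 2×V: area 28 ≤ 29, yield 4·9 + 4·10 + 2·6 = 88.
L has the best ratio (10/2) and is taken to its limit of 4; remaining capacity is filled optimally with the others.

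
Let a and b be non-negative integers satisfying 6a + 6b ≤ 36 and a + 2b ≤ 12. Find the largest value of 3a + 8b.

(a,b)=(0,6) is feasible, giving 48.
(a,b)=(1,5) is feasible, giving 43.
(a,b)=(0,5) is feasible, giving 40.
No feasible integer point exceeds 48.

48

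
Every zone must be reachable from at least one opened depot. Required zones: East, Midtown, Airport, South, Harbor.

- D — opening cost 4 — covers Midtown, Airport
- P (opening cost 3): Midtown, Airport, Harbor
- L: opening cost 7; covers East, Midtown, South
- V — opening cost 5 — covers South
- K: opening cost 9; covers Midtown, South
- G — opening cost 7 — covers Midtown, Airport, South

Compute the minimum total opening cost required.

This is an integer covering problem.
Choose P and L: together they cover East, Midtown, Airport, South, Harbor — every zone.
Total opening cost: 3 + 7 = 10.
No cover costs less than 10.

10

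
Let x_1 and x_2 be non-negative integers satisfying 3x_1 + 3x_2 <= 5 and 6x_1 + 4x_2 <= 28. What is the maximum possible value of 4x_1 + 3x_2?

The continuous relaxation peaks at (1.67, 0) with value 6.67; rounding to a feasible lattice point costs some objective.
(x_1,x_2)=(1,0): 3·1+3·0=3≤5, 6·1+4·0=6≤28, objective 4.
(x_1,x_2)=(0,1): 3·0+3·1=3≤5, 6·0+4·1=4≤28, objective 3.
(x_1,x_2)=(0,0): 3·0+3·0=0≤5, 6·0+4·0=0≤28, objective 0.
The best lattice point is (1,0), giving 4.

4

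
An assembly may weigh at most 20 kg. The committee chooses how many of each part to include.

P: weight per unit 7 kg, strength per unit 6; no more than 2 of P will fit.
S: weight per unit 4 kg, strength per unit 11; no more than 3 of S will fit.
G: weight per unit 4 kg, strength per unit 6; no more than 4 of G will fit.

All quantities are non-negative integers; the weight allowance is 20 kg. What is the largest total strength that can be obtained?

45

S has the best ratio (11/4); taking only S gives at most 3×11 = 33 (stopped by the supply cap of 3).
Mixing does better — 3×S and 2×G: weight 20 ≤ 20, strength 3·11 + 2·6 = 45.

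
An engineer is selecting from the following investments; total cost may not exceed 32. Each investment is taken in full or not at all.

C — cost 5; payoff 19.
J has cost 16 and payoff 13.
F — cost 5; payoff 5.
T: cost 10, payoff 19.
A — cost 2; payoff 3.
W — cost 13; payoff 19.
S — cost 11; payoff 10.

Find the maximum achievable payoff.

60

Treat it as a binary knapsack problem.
C + T + A + W: cost 5 + 10 + 2 + 13 = 30 ≤ 32, payoff 19 + 19 + 3 + 19 = 60.
C + T + W: cost 5 + 10 + 13 = 28 ≤ 32, payoff 19 + 19 + 19 = 57.
C + F + T + S: cost 5 + 5 + 10 + 11 = 31 ≤ 32, payoff 19 + 5 + 19 + 10 = 53.
Best is C, T, A, and W with total payoff 60.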